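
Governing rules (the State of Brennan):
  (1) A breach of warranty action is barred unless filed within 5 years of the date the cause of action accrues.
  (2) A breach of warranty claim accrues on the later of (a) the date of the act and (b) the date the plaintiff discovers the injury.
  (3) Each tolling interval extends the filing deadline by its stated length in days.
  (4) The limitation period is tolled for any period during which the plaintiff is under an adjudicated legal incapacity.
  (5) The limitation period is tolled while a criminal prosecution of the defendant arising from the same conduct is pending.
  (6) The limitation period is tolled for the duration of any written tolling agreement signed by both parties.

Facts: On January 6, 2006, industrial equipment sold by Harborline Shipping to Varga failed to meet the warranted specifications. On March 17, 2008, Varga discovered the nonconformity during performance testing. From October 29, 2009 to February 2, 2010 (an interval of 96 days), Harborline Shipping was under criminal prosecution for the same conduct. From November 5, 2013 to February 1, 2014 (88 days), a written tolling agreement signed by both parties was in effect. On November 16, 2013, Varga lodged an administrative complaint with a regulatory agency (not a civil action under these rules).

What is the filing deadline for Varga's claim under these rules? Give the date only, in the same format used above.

June 21, 2013

Because discovery on March 17, 2008 post-dates the January 6, 2006 act, accrual under the later-of rule falls on March 17, 2008.
The untolled deadline — 5 years after March 17, 2008 — is March 17, 2013.
Because the pending criminal prosecution ran from October 29, 2009 to February 2, 2010, the deadline is extended by 96 days to June 21, 2013.
By the time the written tolling agreement began on November 5, 2013, the limitation period had already expired on June 21, 2013; that interval cannot revive it.
The other events in the timeline have no effect on the limitation period under the stated rules.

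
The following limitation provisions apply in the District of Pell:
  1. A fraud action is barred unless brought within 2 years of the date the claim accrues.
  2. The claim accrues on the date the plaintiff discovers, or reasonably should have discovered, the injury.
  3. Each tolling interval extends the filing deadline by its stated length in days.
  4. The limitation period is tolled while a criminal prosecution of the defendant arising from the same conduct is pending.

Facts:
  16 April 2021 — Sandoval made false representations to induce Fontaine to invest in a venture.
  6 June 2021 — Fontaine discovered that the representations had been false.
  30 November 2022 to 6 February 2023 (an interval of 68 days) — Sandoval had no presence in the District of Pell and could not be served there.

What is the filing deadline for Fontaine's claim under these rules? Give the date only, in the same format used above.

6 June 2023

The claim did not accrue until Fontaine discovered the injury on 6 June 2021; the 16 April 2021 act date does not start the clock under the stated rule.
The untolled deadline — 2 years after 6 June 2021 — is 6 June 2023.
The defendant's absence from the jurisdiction from 30 November 2022 to 6 February 2023 does not toll the period, because no stated rule makes the defendant's absence a tolling event.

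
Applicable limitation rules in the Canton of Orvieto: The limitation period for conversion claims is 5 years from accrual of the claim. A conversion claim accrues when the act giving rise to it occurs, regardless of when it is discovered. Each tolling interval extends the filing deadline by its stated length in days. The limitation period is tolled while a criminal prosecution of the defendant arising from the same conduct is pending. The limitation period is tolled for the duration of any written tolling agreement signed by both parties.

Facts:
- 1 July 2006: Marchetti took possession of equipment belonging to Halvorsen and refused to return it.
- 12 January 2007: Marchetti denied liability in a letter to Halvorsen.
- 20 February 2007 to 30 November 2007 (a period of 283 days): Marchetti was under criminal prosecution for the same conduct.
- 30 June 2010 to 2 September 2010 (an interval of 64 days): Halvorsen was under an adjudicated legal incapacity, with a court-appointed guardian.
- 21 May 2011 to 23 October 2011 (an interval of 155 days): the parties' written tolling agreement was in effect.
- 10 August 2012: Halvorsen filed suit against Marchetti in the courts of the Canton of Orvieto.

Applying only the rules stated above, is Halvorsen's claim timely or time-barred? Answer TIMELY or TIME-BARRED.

TIMELY

The limitation period began to run on 1 July 2006.
The untolled deadline — 5 years after 1 July 2006 — is 1 July 2011.
The pending criminal prosecution from 20 February 2007 to 30 November 2007 tolled the period for 283 days, extending the deadline to 9 April 2012.
Because the written tolling agreement ran from 21 May 2011 to 23 October 2011, the deadline is extended by 155 days to 11 September 2012.
The plaintiff's legal incapacity from 30 June 2010 to 2 September 2010 does not toll the period, because no stated rule makes the plaintiff's incapacity a tolling event.
Nothing else in the chronology tolls or restarts the period.
Filing on 10 August 2012 beat the 11 September 2012 deadline — the action is timely.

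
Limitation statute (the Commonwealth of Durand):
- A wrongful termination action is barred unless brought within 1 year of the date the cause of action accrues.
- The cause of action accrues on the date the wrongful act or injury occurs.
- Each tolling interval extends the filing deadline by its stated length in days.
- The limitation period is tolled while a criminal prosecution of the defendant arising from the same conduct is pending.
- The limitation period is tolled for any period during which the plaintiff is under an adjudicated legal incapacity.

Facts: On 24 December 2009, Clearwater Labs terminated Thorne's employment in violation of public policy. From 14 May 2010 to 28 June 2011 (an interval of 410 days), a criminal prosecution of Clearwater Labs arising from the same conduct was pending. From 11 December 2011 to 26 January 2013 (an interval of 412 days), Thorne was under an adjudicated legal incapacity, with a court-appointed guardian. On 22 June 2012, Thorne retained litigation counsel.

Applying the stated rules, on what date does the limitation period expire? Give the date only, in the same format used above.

The limitation period began to run on 24 December 2009.
1 year from 24 December 2009 is 24 December 2010.
The pending criminal prosecution from 14 May 2010 to 28 June 2011 tolled the period for 410 days, extending the deadline to 7 February 2012.
The period was tolled for 412 days by the plaintiff's legal incapacity (11 December 2011 to 26 January 2013), pushing the deadline to 25 March 2013.
The other events in the timeline have no effect on the limitation period under the stated rules.

25 March 2013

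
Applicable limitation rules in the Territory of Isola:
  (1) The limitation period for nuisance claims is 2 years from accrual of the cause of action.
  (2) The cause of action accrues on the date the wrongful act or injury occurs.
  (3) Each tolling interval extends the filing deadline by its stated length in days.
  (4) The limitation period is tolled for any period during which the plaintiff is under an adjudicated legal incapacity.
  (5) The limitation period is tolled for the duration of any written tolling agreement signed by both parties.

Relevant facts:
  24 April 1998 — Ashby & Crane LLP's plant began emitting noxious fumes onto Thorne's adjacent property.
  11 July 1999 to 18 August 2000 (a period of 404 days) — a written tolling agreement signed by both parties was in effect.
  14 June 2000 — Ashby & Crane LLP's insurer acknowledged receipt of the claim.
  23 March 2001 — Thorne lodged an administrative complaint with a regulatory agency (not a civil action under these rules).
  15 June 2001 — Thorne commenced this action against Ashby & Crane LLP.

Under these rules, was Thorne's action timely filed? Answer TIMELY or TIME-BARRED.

The claim accrued on 24 April 1998, when the wrongful act occurred.
2 years from 24 April 1998 is 24 April 2000.
The period was tolled for 404 days by the written tolling agreement (11 July 1999 to 18 August 2000), pushing the deadline to 2 June 2001.
The other events in the timeline have no effect on the limitation period under the stated rules.
Thorne filed on 15 June 2001, after the 2 June 2001 deadline, so the action is time-barred.

TIME-BARRED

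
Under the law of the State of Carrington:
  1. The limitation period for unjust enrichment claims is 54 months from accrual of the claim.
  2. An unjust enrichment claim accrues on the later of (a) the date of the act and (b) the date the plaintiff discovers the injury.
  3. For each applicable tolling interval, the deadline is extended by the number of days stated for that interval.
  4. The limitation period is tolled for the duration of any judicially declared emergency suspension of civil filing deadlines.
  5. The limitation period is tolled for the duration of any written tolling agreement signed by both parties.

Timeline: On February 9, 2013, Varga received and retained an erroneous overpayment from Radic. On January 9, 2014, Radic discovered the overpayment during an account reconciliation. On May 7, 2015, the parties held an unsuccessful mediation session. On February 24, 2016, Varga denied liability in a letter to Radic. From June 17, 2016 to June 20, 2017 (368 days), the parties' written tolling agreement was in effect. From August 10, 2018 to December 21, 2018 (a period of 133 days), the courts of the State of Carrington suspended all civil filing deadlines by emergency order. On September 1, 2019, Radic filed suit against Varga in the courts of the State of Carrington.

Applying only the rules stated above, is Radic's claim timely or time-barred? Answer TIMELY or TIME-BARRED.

TIMELY

Because discovery on January 9, 2014 post-dates the February 9, 2013 act, accrual under the later-of rule falls on January 9, 2014.
54 months from January 9, 2014 is July 9, 2018.
Because the written tolling agreement ran from June 17, 2016 to June 20, 2017, the deadline is extended by 368 days to July 12, 2019.
Because the emergency suspension of filing deadlines ran from August 10, 2018 to December 21, 2018, the deadline is extended by 133 days to November 22, 2019.
Nothing else in the chronology tolls or restarts the period.
Radic filed on September 1, 2019, before the November 22, 2019 deadline, so the action is timely.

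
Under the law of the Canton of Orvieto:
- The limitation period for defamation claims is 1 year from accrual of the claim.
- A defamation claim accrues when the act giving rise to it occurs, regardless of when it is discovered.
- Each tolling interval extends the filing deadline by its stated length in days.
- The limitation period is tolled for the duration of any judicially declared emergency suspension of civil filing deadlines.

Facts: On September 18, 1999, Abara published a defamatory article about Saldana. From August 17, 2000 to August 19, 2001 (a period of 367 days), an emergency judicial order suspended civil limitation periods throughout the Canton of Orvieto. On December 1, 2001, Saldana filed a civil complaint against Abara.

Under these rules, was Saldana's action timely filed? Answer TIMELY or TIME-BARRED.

TIME-BARRED

The claim accrued on September 18, 1999, the date of the act.
Adding the 1 year base period to September 18, 1999 gives a deadline of September 18, 2000, before any tolling.
Because the emergency suspension of filing deadlines ran from August 17, 2000 to August 19, 2001, the deadline is extended by 367 days to September 20, 2001.
Saldana filed on December 1, 2001, after the September 20, 2001 deadline, so the action is time-barred.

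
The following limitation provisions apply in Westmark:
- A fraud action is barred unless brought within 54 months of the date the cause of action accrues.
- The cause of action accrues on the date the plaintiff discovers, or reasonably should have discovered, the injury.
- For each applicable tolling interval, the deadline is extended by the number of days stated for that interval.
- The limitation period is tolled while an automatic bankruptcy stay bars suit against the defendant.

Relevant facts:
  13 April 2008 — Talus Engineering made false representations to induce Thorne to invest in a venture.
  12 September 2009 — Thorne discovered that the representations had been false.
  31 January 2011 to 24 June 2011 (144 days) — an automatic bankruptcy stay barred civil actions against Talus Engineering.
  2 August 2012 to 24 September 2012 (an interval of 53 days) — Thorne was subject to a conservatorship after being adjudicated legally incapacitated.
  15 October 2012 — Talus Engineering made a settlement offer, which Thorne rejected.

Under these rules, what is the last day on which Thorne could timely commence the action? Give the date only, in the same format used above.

Accrual is tied to discovery, so the period began on 12 September 2009 rather than on 13 April 2008 when the act occurred.
The untolled deadline — 54 months after 12 September 2009 — is 12 March 2014.
Because the automatic bankruptcy stay ran from 31 January 2011 to 24 June 2011, the deadline is extended by 144 days to 3 August 2014.
The plaintiff's legal incapacity from 2 August 2012 to 24 September 2012 does not toll the period, because no stated rule makes the plaintiff's incapacity a tolling event.
None of the other events listed affects the running of the period under the stated rules.

3 August 2014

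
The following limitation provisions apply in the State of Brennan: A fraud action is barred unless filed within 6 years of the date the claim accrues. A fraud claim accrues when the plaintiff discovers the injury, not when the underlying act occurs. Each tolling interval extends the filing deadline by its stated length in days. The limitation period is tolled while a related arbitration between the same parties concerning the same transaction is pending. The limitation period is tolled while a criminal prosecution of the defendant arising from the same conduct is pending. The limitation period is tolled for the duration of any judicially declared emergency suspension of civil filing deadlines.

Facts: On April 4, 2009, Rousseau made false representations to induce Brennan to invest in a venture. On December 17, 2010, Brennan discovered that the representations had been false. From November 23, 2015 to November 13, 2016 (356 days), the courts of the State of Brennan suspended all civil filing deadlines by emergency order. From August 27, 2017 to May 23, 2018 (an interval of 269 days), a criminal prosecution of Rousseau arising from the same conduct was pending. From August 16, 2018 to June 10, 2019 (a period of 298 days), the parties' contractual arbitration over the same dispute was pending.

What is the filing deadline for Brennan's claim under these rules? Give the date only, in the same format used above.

Accrual is tied to discovery, so the period began on December 17, 2010 rather than on April 4, 2009 when the act occurred.
Adding the 6 years base period to December 17, 2010 gives a deadline of December 17, 2016, before any tolling.
Because the emergency suspension of filing deadlines ran from November 23, 2015 to November 13, 2016, the deadline is extended by 356 days to December 8, 2017.
The period was tolled for 269 days by the pending criminal prosecution (August 27, 2017 to May 23, 2018), pushing the deadline to September 3, 2018.
Because the pending related arbitration ran from August 16, 2018 to June 10, 2019, the deadline is extended by 298 days to June 28, 2019.

June 28, 2019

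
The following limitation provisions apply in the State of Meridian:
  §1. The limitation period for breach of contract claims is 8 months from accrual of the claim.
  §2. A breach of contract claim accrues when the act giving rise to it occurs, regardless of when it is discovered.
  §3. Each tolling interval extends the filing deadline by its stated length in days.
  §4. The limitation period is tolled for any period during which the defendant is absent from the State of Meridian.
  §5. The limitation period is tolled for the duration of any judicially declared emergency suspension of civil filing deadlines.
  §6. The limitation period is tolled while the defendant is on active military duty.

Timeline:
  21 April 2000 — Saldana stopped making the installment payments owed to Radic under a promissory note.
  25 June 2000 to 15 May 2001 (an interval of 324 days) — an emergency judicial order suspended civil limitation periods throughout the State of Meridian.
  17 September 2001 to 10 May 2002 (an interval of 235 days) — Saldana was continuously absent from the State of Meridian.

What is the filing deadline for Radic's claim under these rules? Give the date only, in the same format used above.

3 July 2002

The claim accrued on 21 April 2000, when the wrongful act occurred.
8 months from 21 April 2000 is 21 December 2000.
The emergency suspension of filing deadlines from 25 June 2000 to 15 May 2001 tolled the period for 324 days, extending the deadline to 10 November 2001.
Because the defendant's absence from the jurisdiction ran from 17 September 2001 to 10 May 2002, the deadline is extended by 235 days to 3 July 2002.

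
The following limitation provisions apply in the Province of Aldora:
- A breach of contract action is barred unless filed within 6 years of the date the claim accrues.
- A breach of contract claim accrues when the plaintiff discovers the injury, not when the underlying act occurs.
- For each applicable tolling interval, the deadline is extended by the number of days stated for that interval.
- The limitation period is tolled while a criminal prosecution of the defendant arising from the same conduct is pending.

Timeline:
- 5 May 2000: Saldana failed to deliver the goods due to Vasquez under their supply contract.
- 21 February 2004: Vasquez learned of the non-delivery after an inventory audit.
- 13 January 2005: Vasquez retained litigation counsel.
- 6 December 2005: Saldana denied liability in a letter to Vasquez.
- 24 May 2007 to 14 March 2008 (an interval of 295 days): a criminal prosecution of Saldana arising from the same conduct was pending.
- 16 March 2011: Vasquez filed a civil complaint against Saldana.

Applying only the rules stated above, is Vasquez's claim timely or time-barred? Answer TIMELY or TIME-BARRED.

TIME-BARRED

Accrual is tied to discovery, so the period began on 21 February 2004 rather than on 5 May 2000 when the act occurred.
Adding the 6 years base period to 21 February 2004 gives a deadline of 21 February 2010, before any tolling.
The pending criminal prosecution from 24 May 2007 to 14 March 2008 tolled the period for 295 days, extending the deadline to 13 December 2010.
The other events in the timeline have no effect on the limitation period under the stated rules.
Filing on 16 March 2011 missed the 13 December 2010 deadline — the action is time-barred.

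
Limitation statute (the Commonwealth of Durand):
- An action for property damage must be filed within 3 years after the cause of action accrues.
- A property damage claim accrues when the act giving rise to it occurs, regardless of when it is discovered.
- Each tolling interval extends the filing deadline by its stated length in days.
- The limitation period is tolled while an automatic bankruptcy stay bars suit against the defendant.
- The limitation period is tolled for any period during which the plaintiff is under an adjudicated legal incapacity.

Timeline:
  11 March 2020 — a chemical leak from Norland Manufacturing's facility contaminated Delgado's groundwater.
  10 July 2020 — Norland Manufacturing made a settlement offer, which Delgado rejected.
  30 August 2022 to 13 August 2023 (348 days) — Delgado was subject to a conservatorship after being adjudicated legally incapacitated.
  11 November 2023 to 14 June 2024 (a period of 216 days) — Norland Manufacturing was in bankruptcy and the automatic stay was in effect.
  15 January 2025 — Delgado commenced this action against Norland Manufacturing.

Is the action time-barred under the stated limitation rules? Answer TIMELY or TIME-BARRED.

TIME-BARRED

The claim accrued on 11 March 2020, when the wrongful act occurred.
3 years from 11 March 2020 is 11 March 2023.
The period was tolled for 348 days by the plaintiff's legal incapacity (30 August 2022 to 13 August 2023), pushing the deadline to 22 February 2024.
The period was tolled for 216 days by the automatic bankruptcy stay (11 November 2023 to 14 June 2024), pushing the deadline to 25 September 2024.
None of the other events listed affects the running of the period under the stated rules.
Filing on 15 January 2025 missed the 25 September 2024 deadline — the action is time-barred.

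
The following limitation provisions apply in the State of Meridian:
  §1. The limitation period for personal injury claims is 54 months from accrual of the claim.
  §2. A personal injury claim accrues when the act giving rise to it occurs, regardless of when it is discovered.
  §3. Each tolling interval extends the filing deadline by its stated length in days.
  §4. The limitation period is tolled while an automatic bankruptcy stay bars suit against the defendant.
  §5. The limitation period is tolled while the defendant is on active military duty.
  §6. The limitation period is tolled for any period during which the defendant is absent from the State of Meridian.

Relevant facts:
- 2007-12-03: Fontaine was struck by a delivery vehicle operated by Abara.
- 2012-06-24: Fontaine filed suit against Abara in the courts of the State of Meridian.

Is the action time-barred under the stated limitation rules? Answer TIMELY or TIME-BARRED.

The claim accrued on 2007-12-03, when the wrongful act occurred.
The untolled deadline — 54 months after 2007-12-03 — is 2012-06-03.
Filing on 2012-06-24 missed the 2012-06-03 deadline — the action is time-barred.

TIME-BARRED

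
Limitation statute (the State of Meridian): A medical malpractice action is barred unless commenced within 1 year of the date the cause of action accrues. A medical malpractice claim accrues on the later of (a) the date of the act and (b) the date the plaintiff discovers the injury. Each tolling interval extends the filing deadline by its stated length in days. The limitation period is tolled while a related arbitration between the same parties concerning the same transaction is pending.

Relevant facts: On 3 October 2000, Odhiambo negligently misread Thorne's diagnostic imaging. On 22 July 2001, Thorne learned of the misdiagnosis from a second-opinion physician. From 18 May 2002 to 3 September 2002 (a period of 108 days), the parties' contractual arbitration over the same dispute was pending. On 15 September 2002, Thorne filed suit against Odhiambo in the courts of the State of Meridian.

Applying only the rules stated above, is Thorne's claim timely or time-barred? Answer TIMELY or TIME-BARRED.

The claim accrued on 22 July 2001 — the later of the 3 October 2000 act and the 22 July 2001 discovery.
1 year from 22 July 2001 is 22 July 2002.
The pending related arbitration from 18 May 2002 to 3 September 2002 tolled the period for 108 days, extending the deadline to 7 November 2002.
Thorne filed on 15 September 2002, before the 7 November 2002 deadline, so the action is timely.

TIMELY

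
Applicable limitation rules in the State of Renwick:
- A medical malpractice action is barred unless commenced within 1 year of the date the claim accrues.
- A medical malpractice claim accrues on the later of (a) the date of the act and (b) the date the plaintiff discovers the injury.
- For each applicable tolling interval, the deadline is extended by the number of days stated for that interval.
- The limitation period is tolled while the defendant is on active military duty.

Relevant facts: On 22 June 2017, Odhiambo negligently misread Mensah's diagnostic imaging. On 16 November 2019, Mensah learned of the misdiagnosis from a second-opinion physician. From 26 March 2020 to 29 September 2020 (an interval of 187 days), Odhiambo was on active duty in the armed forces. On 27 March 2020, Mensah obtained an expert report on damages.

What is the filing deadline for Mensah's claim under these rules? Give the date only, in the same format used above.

Taking the later of the act (22 June 2017) and discovery (16 November 2019), the claim accrued on 16 November 2019.
1 year from 16 November 2019 is 16 November 2020.
The defendant's active military service from 26 March 2020 to 29 September 2020 tolled the period for 187 days, extending the deadline to 22 May 2021.
The other events in the timeline have no effect on the limitation period under the stated rules.

22 May 2021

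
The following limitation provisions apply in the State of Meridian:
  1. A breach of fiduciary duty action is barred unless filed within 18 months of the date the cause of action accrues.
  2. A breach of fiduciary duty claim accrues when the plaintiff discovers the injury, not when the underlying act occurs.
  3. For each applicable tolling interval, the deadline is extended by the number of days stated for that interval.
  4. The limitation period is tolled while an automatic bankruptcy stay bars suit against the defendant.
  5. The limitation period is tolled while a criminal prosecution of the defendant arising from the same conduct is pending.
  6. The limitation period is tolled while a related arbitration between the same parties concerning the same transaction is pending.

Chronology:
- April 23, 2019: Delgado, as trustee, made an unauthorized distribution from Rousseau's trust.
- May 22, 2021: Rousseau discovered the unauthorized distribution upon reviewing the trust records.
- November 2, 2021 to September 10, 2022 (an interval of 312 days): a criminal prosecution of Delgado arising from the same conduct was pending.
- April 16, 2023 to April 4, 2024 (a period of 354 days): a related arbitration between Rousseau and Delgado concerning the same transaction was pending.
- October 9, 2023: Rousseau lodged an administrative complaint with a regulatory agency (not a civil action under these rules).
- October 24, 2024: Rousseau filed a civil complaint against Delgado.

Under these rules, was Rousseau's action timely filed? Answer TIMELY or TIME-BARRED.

TIME-BARRED

The claim did not accrue until Rousseau discovered the injury on May 22, 2021; the April 23, 2019 act date does not start the clock under the stated rule.
18 months from May 22, 2021 is November 22, 2022.
The period was tolled for 312 days by the pending criminal prosecution (November 2, 2021 to September 10, 2022), pushing the deadline to September 30, 2023.
The period was tolled for 354 days by the pending related arbitration (April 16, 2023 to April 4, 2024), pushing the deadline to September 18, 2024.
Nothing else in the chronology tolls or restarts the period.
The October 24, 2024 filing falls after the September 18, 2024 deadline; the claim is time-barred.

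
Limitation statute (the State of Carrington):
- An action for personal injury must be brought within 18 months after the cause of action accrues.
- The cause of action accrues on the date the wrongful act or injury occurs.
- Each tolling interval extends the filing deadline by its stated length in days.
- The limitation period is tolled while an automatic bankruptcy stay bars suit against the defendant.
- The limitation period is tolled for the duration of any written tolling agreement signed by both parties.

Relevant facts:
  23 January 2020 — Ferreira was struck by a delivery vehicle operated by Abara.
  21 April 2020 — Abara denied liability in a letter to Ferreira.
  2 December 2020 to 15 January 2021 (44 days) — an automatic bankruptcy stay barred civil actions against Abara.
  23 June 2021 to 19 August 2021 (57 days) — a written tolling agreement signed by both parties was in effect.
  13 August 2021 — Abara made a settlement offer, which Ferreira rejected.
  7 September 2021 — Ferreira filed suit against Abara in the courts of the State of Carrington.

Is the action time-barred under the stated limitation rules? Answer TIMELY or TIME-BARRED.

TIMELY

The claim accrued on 23 January 2020, when the wrongful act occurred.
18 months from 23 January 2020 is 23 July 2021.
The period was tolled for 44 days by the automatic bankruptcy stay (2 December 2020 to 15 January 2021), pushing the deadline to 5 September 2021.
The written tolling agreement from 23 June 2021 to 19 August 2021 tolled the period for 57 days, extending the deadline to 1 November 2021.
None of the other events listed affects the running of the period under the stated rules.
Ferreira filed on 7 September 2021, before the 1 November 2021 deadline, so the action is timely.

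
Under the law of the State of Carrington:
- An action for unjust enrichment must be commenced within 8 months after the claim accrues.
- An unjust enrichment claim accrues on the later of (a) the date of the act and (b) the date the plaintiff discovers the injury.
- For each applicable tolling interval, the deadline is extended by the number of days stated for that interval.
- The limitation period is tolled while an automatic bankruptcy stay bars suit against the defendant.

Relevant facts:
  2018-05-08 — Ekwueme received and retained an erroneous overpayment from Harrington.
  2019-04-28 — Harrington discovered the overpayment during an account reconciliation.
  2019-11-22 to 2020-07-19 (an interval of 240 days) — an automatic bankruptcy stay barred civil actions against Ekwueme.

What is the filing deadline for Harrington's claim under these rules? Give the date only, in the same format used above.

2020-08-24

Taking the later of the act (2018-05-08) and discovery (2019-04-28), the claim accrued on 2019-04-28.
The untolled deadline — 8 months after 2019-04-28 — is 2019-12-28.
Because the automatic bankruptcy stay ran from 2019-11-22 to 2020-07-19, the deadline is extended by 240 days to 2020-08-24.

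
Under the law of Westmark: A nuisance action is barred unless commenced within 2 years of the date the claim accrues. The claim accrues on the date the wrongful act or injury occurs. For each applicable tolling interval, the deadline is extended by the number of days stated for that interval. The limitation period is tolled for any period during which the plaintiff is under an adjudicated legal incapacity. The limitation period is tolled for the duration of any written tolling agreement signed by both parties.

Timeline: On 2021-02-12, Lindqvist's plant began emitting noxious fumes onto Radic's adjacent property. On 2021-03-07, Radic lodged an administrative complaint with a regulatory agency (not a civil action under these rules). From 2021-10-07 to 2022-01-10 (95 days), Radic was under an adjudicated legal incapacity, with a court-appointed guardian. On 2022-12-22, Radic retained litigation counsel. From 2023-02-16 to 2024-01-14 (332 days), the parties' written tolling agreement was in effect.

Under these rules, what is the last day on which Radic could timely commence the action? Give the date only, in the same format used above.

The limitation period began to run on 2021-02-12.
The untolled deadline — 2 years after 2021-02-12 — is 2023-02-12.
Because the plaintiff's legal incapacity ran from 2021-10-07 to 2022-01-10, the deadline is extended by 95 days to 2023-05-18.
The period was tolled for 332 days by the written tolling agreement (2023-02-16 to 2024-01-14), pushing the deadline to 2024-04-14.
The other events in the timeline have no effect on the limitation period under the stated rules.

2024-04-14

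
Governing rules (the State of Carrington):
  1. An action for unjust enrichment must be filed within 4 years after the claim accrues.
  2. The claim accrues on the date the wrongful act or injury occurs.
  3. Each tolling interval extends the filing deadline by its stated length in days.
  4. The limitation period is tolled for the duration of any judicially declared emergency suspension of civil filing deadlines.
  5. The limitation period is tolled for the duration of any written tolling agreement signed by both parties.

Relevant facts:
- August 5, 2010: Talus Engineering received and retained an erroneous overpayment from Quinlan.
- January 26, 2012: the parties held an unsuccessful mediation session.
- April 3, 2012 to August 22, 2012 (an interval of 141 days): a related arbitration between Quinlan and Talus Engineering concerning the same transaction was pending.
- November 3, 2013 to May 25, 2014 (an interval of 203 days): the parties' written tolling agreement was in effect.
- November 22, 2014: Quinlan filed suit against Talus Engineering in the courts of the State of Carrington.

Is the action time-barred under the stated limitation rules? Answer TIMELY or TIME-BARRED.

TIMELY

The claim accrued on August 5, 2010, when the wrongful act occurred.
Adding the 4 years base period to August 5, 2010 gives a deadline of August 5, 2014, before any tolling.
The period was tolled for 203 days by the written tolling agreement (November 3, 2013 to May 25, 2014), pushing the deadline to February 24, 2015.
Although a pending arbitration ran from April 3, 2012 to August 22, 2012, the stated rules do not make that a tolling event, so it is disregarded.
The other events in the timeline have no effect on the limitation period under the stated rules.
The November 22, 2014 filing precedes the February 24, 2015 deadline; the claim is timely.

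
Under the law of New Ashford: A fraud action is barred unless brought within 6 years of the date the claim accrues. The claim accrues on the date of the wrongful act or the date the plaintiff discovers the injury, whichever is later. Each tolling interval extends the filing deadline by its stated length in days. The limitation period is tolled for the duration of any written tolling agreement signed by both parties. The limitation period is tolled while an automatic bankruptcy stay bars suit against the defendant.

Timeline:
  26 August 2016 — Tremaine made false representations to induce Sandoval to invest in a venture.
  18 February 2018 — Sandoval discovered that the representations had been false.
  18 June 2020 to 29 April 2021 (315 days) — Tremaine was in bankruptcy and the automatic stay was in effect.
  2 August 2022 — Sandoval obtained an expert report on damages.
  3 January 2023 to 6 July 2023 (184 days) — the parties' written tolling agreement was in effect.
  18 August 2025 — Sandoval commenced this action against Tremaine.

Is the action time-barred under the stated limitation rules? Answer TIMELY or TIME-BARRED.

Because discovery on 18 February 2018 post-dates the 26 August 2016 act, accrual under the later-of rule falls on 18 February 2018.
6 years from 18 February 2018 is 18 February 2024.
The period was tolled for 315 days by the automatic bankruptcy stay (18 June 2020 to 29 April 2021), pushing the deadline to 29 December 2024.
The period was tolled for 184 days by the written tolling agreement (3 January 2023 to 6 July 2023), pushing the deadline to 1 July 2025.
None of the other events listed affects the running of the period under the stated rules.
Sandoval filed on 18 August 2025, after the 1 July 2025 deadline, so the action is time-barred.

TIME-BARRED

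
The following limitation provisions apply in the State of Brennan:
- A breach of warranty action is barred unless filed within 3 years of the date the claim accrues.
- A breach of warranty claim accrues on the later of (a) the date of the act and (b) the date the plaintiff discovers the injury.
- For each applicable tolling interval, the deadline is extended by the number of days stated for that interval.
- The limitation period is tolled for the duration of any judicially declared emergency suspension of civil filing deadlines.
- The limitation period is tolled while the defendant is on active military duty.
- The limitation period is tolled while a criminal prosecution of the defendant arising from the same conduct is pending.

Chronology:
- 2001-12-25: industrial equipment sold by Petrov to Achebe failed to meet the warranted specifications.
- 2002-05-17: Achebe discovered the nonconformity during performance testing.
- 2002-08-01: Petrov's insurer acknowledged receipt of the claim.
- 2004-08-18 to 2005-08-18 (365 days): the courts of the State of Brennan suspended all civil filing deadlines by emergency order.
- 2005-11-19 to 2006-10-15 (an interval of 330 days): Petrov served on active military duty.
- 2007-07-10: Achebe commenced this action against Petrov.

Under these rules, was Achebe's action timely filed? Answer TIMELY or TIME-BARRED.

Taking the later of the act (2001-12-25) and discovery (2002-05-17), the claim accrued on 2002-05-17.
3 years from 2002-05-17 is 2005-05-17.
Because the emergency suspension of filing deadlines ran from 2004-08-18 to 2005-08-18, the deadline is extended by 365 days to 2006-05-17.
The defendant's active military service from 2005-11-19 to 2006-10-15 tolled the period for 330 days, extending the deadline to 2007-04-12.
The other events in the timeline have no effect on the limitation period under the stated rules.
Achebe filed on 2007-07-10, after the 2007-04-12 deadline, so the action is time-barred.

TIME-BARRED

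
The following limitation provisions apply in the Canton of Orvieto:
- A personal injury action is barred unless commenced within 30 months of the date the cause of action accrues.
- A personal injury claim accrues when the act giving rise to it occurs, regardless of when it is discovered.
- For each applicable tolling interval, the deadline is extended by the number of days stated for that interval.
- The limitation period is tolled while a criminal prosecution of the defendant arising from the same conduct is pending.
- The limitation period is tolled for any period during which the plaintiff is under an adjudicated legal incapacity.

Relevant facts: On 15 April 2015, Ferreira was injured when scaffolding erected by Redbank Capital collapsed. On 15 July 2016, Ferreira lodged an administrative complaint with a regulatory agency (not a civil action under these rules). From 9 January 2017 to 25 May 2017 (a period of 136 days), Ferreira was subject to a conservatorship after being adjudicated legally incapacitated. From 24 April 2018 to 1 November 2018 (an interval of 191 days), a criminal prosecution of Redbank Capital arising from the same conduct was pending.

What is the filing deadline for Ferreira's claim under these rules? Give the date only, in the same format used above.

28 February 2018

The claim accrued on 15 April 2015, when the wrongful act occurred.
30 months from 15 April 2015 is 15 October 2017.
The period was tolled for 136 days by the plaintiff's legal incapacity (9 January 2017 to 25 May 2017), pushing the deadline to 28 February 2018.
The pending criminal prosecution starting 24 April 2018 came too late — the period had run on 28 February 2018 — and so does not extend the deadline.
Nothing else in the chronology tolls or restarts the period.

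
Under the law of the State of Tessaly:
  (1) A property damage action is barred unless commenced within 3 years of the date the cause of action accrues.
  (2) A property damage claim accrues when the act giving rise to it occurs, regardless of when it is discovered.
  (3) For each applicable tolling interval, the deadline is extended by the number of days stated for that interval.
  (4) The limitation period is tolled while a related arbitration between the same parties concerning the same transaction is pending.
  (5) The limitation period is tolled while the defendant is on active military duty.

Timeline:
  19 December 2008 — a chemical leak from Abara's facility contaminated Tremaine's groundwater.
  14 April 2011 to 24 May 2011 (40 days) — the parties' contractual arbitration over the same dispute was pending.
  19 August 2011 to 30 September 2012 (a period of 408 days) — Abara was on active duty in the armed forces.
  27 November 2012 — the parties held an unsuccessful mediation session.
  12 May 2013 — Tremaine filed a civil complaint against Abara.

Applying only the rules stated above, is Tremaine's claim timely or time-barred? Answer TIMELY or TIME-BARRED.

The cause of action accrued on 19 December 2008, the date of the act.
Adding the 3 years base period to 19 December 2008 gives a deadline of 19 December 2011, before any tolling.
Because the pending related arbitration ran from 14 April 2011 to 24 May 2011, the deadline is extended by 40 days to 28 January 2012.
The period was tolled for 408 days by the defendant's active military service (19 August 2011 to 30 September 2012), pushing the deadline to 11 March 2013.
Nothing else in the chronology tolls or restarts the period.
Tremaine filed on 12 May 2013, after the 11 March 2013 deadline, so the action is time-barred.

TIME-BARRED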